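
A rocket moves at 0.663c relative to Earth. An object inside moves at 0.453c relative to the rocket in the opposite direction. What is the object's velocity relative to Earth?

Object's velocity in rocket frame is u' = -0.453c
u = (u' + v)/(1 + u'v/c²) = (v - 0.453)/(1 - 0.453·v/c²)
Numerator: 0.663 - 0.453 = 0.21
Denominator: 1 - 0.300339 = 0.699661
u = 0.21/0.699661 = 0.3001c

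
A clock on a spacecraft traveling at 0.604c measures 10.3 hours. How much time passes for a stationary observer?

Proper time Δt₀ = 10.3 hours
γ = 1/√(1 - 0.604²) = 1.2547
Δt = γΔt₀ = 1.2547 × 10.3 = 12.92 hours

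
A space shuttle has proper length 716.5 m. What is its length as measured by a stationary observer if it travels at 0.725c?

Proper length L₀ = 716.5 m
γ = 1/√(1 - 0.725²) = 1.452
L = L₀/γ = 716.5/1.452 = 493.5 m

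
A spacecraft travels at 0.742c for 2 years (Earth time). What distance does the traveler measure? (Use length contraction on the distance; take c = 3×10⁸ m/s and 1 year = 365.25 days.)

Earth distance: d = v × t = 0.742c × 2 yr = 1.4049×10¹⁶ m
γ = 1.4916
d' = d/γ = 1.4049×10¹⁶/1.4916 = 9.419×10¹⁵ m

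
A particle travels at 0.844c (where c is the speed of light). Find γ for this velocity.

v/c = 0.844, so (v/c)² = 0.712336
1 - (v/c)² = 0.287664
γ = 1/√(0.287664) = 1.864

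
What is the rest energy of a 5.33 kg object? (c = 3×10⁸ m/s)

c² = (3×10⁸)² = 9.000×10¹⁶ m²/s²
E₀ = mc² = 5.33 × 9.000×10¹⁶ = 4.797×10¹⁷ J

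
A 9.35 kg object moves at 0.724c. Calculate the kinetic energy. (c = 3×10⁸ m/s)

γ = 1/√(1 - 0.724²) = 1.4497
γ - 1 = 0.4497
KE = (γ-1)mc² = 0.4497 × 9.35 × (3×10⁸)² = 3.784×10¹⁷ J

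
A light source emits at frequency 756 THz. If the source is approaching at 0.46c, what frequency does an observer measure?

β = v/c = 0.46
(1+β)/(1-β) = 1.46/0.54 = 2.704
Doppler factor = √(2.704) = 1.644
f_obs = 756 × 1.644 = 1243 THz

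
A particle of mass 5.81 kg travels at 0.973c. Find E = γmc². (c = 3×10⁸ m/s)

γ = 1/√(1 - 0.973²) = 4.333
mc² = 5.81 × (3×10⁸)² = 5.229×10¹⁷ J
E = γmc² = 4.333 × 5.229×10¹⁷ = 2.266×10¹⁸ J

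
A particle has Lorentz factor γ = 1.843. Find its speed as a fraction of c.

From γ = 1/√(1 - v²/c²):
1/γ² = 1/1.843² = 0.2944
v²/c² = 1 - 0.2944 = 0.7056
v/c = √(0.7056) = 0.8400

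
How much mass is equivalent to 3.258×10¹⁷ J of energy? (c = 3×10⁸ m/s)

From E = mc², we get m = E/c²
c² = (3×10⁸)² = 9×10¹⁶ m²/s²
m = 3.258×10¹⁷ / 9×10¹⁶ = 3.620 kg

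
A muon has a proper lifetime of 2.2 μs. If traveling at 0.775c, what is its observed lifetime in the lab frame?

Proper lifetime τ₀ = 2.2 μs
γ = 1/√(1 - 0.775²) = 1.5824
τ = γτ₀ = 1.5824 × 2.2 μs = 3.481 μs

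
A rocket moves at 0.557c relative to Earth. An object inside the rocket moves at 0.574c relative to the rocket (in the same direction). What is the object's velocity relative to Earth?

u = (u' + v)/(1 + u'v/c²)
Numerator: 0.574 + 0.557 = 1.131
Denominator: 1 + 0.319718 = 1.319718
u = 1.131/1.319718 = 0.8570c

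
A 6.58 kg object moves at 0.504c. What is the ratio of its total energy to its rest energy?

E = γmc², E₀ = mc²
E/E₀ = γ = 1/√(1 - 0.504²) = 1.158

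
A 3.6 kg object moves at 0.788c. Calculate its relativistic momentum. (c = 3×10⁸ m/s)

γ = 1/√(1 - 0.788²) = 1.624
v = 0.788 × 3×10⁸ = 2.364×10⁸ m/s
p = γmv = 1.624 × 3.6 × 2.364×10⁸ = 1.382×10⁹ kg·m/s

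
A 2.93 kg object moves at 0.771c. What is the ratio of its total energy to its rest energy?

E = γmc², E₀ = mc²
E/E₀ = γ = 1/√(1 - 0.771²) = 1.570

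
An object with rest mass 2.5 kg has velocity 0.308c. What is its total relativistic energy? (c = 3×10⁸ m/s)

γ = 1/√(1 - 0.308²) = 1.051
mc² = 2.5 × (3×10⁸)² = 2.250×10¹⁷ J
E = γmc² = 1.051 × 2.250×10¹⁷ = 2.365×10¹⁷ J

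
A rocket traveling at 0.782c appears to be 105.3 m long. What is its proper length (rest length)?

Contracted length L = 105.3 m
γ = 1/√(1 - 0.782²) = 1.604
L₀ = γL = 1.604 × 105.3 = 168.9 m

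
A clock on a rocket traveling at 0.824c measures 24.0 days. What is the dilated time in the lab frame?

Proper time Δt₀ = 24.0 days
γ = 1/√(1 - 0.824²) = 1.765
Δt = γΔt₀ = 1.765 × 24.0 = 42.36 days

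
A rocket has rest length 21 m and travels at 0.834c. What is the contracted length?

Proper length L₀ = 21 m
γ = 1/√(1 - 0.834²) = 1.812
L = L₀/γ = 21/1.812 = 11.59 m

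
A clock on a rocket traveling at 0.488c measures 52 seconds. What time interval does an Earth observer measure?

Proper time Δt₀ = 52 seconds
γ = 1/√(1 - 0.488²) = 1.1457
Δt = γΔt₀ = 1.1457 × 52 = 59.58 seconds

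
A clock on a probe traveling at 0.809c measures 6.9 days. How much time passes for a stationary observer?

Proper time Δt₀ = 6.9 days
γ = 1/√(1 - 0.809²) = 1.701
Δt = γΔt₀ = 1.701 × 6.9 = 11.74 days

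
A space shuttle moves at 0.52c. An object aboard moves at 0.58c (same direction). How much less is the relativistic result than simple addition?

Classical: u' + v = 0.58 + 0.52 = 1.1c
Relativistic: u = (0.58 + 0.52)/(1 + 0.3016) = 1.1/1.3016 = 0.8451c
Difference: 1.1 - 0.8451 = 0.2549c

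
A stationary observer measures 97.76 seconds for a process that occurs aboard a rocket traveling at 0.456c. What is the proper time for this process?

Dilated time Δt = 97.76 seconds
γ = 1/√(1 - 0.456²) = 1.12362
Δt₀ = Δt/γ = 97.76/1.12362 = 87.00 seconds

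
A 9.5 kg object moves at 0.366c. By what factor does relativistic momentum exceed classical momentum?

p_rel = γmv, p_class = mv
Ratio = γ = 1/√(1 - 0.366²) = 1.075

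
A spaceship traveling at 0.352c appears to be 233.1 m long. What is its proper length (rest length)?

Contracted length L = 233.1 m
γ = 1/√(1 - 0.352²) = 1.068
L₀ = γL = 1.068 × 233.1 = 249.0 m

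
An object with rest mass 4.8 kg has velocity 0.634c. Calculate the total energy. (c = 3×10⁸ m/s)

γ = 1/√(1 - 0.634²) = 1.293
mc² = 4.8 × (3×10⁸)² = 4.320×10¹⁷ J
E = γmc² = 1.293 × 4.320×10¹⁷ = 5.586×10¹⁷ J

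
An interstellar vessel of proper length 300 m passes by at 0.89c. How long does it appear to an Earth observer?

Proper length L₀ = 300 m
γ = 1/√(1 - 0.89²) = 2.193
L = L₀/γ = 300/2.193 = 136.8 m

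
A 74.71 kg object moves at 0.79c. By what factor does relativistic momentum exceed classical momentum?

p_rel = γmv, p_class = mv
Ratio = γ = 1/√(1 - 0.79²) = 1.631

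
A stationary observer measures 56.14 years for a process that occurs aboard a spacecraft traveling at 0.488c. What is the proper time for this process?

Dilated time Δt = 56.14 years
γ = 1/√(1 - 0.488²) = 1.1457
Δt₀ = Δt/γ = 56.14/1.1457 = 49.00 years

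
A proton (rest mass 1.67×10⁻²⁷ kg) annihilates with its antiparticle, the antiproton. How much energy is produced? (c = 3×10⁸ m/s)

Both particles have the same rest mass, so total mass = 2m
E = 2m·c² = 2 × 1.67×10⁻²⁷ × (3×10⁸)²
= 2 × 1.67×10⁻²⁷ × 9×10¹⁶
= 3.006×10⁻¹⁰ J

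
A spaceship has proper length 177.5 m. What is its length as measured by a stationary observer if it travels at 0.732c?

Proper length L₀ = 177.5 m
γ = 1/√(1 - 0.732²) = 1.468
L = L₀/γ = 177.5/1.468 = 120.9 m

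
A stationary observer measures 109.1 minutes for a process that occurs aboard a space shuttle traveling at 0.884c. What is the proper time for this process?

Dilated time Δt = 109.1 minutes
γ = 1/√(1 - 0.884²) = 2.1391
Δt₀ = Δt/γ = 109.1/2.1391 = 51.00 minutes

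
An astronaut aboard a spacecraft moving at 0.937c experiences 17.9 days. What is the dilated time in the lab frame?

Proper time Δt₀ = 17.9 days
γ = 1/√(1 - 0.937²) = 2.8626
Δt = γΔt₀ = 2.8626 × 17.9 = 51.24 days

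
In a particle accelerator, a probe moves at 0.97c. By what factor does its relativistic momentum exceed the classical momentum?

p_rel = γmv, p_class = mv
Ratio = γ = 1/√(1 - 0.97²)
= 1/√(0.0591) = 4.113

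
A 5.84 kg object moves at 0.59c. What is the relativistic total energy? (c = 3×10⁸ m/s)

γ = 1/√(1 - 0.59²) = 1.2385
mc² = 5.84 × (3×10⁸)² = 5.256×10¹⁷ J
E = γmc² = 1.2385 × 5.256×10¹⁷ = 6.510×10¹⁷ J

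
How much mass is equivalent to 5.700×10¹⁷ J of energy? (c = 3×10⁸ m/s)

From E = mc², we get m = E/c²
c² = (3×10⁸)² = 9×10¹⁶ m²/s²
m = 5.700×10¹⁷ / 9×10¹⁶ = 6.333 kg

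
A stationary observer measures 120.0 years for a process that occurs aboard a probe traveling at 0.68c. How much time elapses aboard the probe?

Dilated time Δt = 120.0 years
γ = 1/√(1 - 0.68²) = 1.36386
Δt₀ = Δt/γ = 120.0/1.36386 = 87.99 years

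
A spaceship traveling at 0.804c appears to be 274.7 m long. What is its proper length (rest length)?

Contracted length L = 274.7 m
γ = 1/√(1 - 0.804²) = 1.682
L₀ = γL = 1.682 × 274.7 = 462.0 m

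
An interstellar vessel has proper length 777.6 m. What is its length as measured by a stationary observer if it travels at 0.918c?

Proper length L₀ = 777.6 m
γ = 1/√(1 - 0.918²) = 2.5216
L = L₀/γ = 777.6/2.5216 = 308.4 m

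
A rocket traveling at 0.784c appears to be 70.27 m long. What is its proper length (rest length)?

Contracted length L = 70.27 m
γ = 1/√(1 - 0.784²) = 1.611
L₀ = γL = 1.611 × 70.27 = 113.2 m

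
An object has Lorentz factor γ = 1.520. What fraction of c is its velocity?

From γ = 1/√(1 - v²/c²):
1/γ² = 1/1.520² = 0.4328
v²/c² = 1 - 0.4328 = 0.5672
v/c = √(0.5672) = 0.7531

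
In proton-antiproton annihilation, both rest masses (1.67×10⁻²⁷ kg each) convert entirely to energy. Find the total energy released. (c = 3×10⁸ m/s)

Both particles have the same rest mass, so total mass = 2m
E = 2m·c² = 2 × 1.67×10⁻²⁷ × (3×10⁸)²
= 2 × 1.67×10⁻²⁷ × 9×10¹⁶
= 3.006×10⁻¹⁰ J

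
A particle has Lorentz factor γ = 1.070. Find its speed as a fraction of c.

From γ = 1/√(1 - v²/c²):
1/γ² = 1/1.070² = 0.8734
v²/c² = 1 - 0.8734 = 0.1266
v/c = √(0.1266) = 0.3558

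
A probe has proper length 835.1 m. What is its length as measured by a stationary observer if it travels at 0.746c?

Proper length L₀ = 835.1 m
γ = 1/√(1 - 0.746²) = 1.5016
L = L₀/γ = 835.1/1.5016 = 556.1 m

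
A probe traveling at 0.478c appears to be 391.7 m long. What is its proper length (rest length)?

Contracted length L = 391.7 m
γ = 1/√(1 - 0.478²) = 1.13849
L₀ = γL = 1.13849 × 391.7 = 445.9 m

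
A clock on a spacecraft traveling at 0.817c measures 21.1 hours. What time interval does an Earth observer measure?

Proper time Δt₀ = 21.1 hours
γ = 1/√(1 - 0.817²) = 1.734
Δt = γΔt₀ = 1.734 × 21.1 = 36.59 hours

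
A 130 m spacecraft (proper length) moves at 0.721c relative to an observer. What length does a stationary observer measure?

Proper length L₀ = 130 m
γ = 1/√(1 - 0.721²) = 1.4431
L = L₀/γ = 130/1.4431 = 90.08 m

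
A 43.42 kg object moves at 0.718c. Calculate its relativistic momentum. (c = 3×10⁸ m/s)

γ = 1/√(1 - 0.718²) = 1.437
v = 0.718 × 3×10⁸ = 2.154×10⁸ m/s
p = γmv = 1.437 × 43.42 × 2.154×10⁸ = 1.344×10¹⁰ kg·m/s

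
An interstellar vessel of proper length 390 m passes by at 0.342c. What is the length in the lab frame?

Proper length L₀ = 390 m
γ = 1/√(1 - 0.342²) = 1.064
L = L₀/γ = 390/1.064 = 366.5 m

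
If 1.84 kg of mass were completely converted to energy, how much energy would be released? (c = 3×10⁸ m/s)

Using E = mc²:
c² = (3×10⁸)² = 9×10¹⁶ m²/s²
E = 1.84 × 9×10¹⁶ = 1.656×10¹⁷ J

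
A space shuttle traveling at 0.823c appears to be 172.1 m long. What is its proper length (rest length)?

Contracted length L = 172.1 m
γ = 1/√(1 - 0.823²) = 1.7604
L₀ = γL = 1.7604 × 172.1 = 303.0 m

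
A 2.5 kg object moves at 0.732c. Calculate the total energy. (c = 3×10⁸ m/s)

γ = 1/√(1 - 0.732²) = 1.46777
mc² = 2.5 × (3×10⁸)² = 2.250×10¹⁷ J
E = γmc² = 1.46777 × 2.250×10¹⁷ = 3.302×10¹⁷ J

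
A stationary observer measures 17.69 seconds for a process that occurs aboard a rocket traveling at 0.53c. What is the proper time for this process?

Dilated time Δt = 17.69 seconds
γ = 1/√(1 - 0.53²) = 1.179
Δt₀ = Δt/γ = 17.69/1.179 = 15.00 seconds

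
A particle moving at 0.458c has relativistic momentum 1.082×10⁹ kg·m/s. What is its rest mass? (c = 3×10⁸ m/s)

γ = 1/√(1 - 0.458²) = 1.125
v = 0.458 × 3×10⁸ = 1.374×10⁸ m/s
m = p/(γv) = 1.082×10⁹/(1.125 × 1.374×10⁸) = 7.000 kg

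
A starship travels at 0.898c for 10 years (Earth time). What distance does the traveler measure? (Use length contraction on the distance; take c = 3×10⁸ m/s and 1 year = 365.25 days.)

Earth distance: d = v × t = 0.898c × 10 yr = 8.5016×10¹⁶ m
γ = 2.2728
d' = d/γ = 8.5016×10¹⁶/2.2728 = 3.741×10¹⁶ m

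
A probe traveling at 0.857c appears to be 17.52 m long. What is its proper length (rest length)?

Contracted length L = 17.52 m
γ = 1/√(1 - 0.857²) = 1.9406
L₀ = γL = 1.9406 × 17.52 = 34.00 m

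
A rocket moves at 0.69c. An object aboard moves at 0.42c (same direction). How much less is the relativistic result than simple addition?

Classical: u' + v = 0.42 + 0.69 = 1.11c
Relativistic: u = (0.42 + 0.69)/(1 + 0.2898) = 1.11/1.2898 = 0.8606c
Difference: 1.11 - 0.8606 = 0.2494c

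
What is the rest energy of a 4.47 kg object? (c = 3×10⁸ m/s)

c² = (3×10⁸)² = 9.000×10¹⁶ m²/s²
E₀ = mc² = 4.47 × 9.000×10¹⁶ = 4.023×10¹⁷ J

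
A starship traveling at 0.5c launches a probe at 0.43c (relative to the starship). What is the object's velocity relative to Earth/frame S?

u = (u' + v)/(1 + u'v/c²)
Numerator: 0.43 + 0.5 = 0.93
Denominator: 1 + 0.215 = 1.215
u = 0.93/1.215 = 0.7654c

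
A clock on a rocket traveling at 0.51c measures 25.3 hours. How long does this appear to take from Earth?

Proper time Δt₀ = 25.3 hours
γ = 1/√(1 - 0.51²) = 1.1626
Δt = γΔt₀ = 1.1626 × 25.3 = 29.41 hours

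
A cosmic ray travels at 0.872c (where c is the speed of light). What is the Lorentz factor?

v/c = 0.872, so (v/c)² = 0.760384
1 - (v/c)² = 0.239616
γ = 1/√(0.239616) = 2.043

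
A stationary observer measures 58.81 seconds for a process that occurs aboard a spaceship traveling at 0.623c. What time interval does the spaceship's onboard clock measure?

Dilated time Δt = 58.81 seconds
γ = 1/√(1 - 0.623²) = 1.2784
Δt₀ = Δt/γ = 58.81/1.2784 = 46.00 seconds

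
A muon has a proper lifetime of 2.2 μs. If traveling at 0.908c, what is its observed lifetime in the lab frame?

Proper lifetime τ₀ = 2.2 μs
γ = 1/√(1 - 0.908²) = 2.387
τ = γτ₀ = 2.387 × 2.2 μs = 5.251 μs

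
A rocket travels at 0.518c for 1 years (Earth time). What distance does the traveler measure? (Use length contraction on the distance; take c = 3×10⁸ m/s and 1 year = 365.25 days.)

Earth distance: d = v × t = 0.518c × 1 yr = 4.904×10¹⁵ m
γ = 1.169
d' = d/γ = 4.904×10¹⁵/1.169 = 4.195×10¹⁵ m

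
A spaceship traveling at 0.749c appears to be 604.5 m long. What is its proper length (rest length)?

Contracted length L = 604.5 m
γ = 1/√(1 - 0.749²) = 1.5093
L₀ = γL = 1.5093 × 604.5 = 912.4 m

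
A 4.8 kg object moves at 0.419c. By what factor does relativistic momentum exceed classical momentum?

p_rel = γmv, p_class = mv
Ratio = γ = 1/√(1 - 0.419²) = 1.101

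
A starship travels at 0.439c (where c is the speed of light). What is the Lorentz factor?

v/c = 0.439, so (v/c)² = 0.192721
1 - (v/c)² = 0.807279
γ = 1/√(0.807279) = 1.113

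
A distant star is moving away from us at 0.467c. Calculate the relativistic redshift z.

β = 0.467
(1+β)/(1-β) = 1.467/0.533 = 2.752
√(2.752) = 1.659
z = 1.659 - 1 = 0.6590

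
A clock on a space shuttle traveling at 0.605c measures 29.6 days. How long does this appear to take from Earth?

Proper time Δt₀ = 29.6 days
γ = 1/√(1 - 0.605²) = 1.256
Δt = γΔt₀ = 1.256 × 29.6 = 37.18 days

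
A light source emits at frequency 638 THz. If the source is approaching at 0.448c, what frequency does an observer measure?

β = v/c = 0.448
(1+β)/(1-β) = 1.448/0.552 = 2.623
Doppler factor = √(2.623) = 1.6196
f_obs = 638 × 1.6196 = 1033 THz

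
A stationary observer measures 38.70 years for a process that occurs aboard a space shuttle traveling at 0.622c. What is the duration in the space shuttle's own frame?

Dilated time Δt = 38.70 years
γ = 1/√(1 - 0.622²) = 1.2771
Δt₀ = Δt/γ = 38.70/1.2771 = 30.30 years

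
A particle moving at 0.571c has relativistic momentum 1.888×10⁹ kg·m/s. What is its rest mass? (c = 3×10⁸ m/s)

γ = 1/√(1 - 0.571²) = 1.2181
v = 0.571 × 3×10⁸ = 1.713×10⁸ m/s
m = p/(γv) = 1.888×10⁹/(1.2181 × 1.713×10⁸) = 9.048 kg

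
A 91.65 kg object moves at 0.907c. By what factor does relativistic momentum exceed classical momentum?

p_rel = γmv, p_class = mv
Ratio = γ = 1/√(1 - 0.907²) = 2.375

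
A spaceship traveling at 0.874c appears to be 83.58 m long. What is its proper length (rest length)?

Contracted length L = 83.58 m
γ = 1/√(1 - 0.874²) = 2.058
L₀ = γL = 2.058 × 83.58 = 172.0 m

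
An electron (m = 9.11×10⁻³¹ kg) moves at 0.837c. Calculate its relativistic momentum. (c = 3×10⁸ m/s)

γ = 1/√(1 - 0.837²) = 1.8275
v = 0.837 × 3×10⁸ = 2.511×10⁸ m/s
p = γmv = 1.8275 × 9.11×10⁻³¹ × 2.511×10⁸ = 4.180×10⁻²² kg·m/s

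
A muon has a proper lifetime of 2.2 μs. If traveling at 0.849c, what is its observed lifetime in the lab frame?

Proper lifetime τ₀ = 2.2 μs
γ = 1/√(1 - 0.849²) = 1.8925
τ = γτ₀ = 1.8925 × 2.2 μs = 4.164 μs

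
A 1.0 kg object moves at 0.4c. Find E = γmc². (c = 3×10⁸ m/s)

γ = 1/√(1 - 0.4²) = 1.0911
mc² = 1.0 × (3×10⁸)² = 9.000×10¹⁶ J
E = γmc² = 1.0911 × 9.000×10¹⁶ = 9.820×10¹⁶ J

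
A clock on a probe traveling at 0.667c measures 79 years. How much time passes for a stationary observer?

Proper time Δt₀ = 79 years
γ = 1/√(1 - 0.667²) = 1.342
Δt = γΔt₀ = 1.342 × 79 = 106.0 years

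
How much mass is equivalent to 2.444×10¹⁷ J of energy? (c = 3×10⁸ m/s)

From E = mc², we get m = E/c²
c² = (3×10⁸)² = 9×10¹⁶ m²/s²
m = 2.444×10¹⁷ / 9×10¹⁶ = 2.716 kg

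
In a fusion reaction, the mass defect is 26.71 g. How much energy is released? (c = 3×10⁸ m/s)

Convert mass defect: Δm = 26.71 g = 0.02671 kg
E = Δm·c² = 0.02671 × (3×10⁸)²
= 0.02671 × 9×10¹⁶ = 2.404×10¹⁵ J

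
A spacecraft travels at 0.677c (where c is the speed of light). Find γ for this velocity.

v/c = 0.677, so (v/c)² = 0.458329
1 - (v/c)² = 0.541671
γ = 1/√(0.541671) = 1.359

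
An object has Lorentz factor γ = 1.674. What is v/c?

From γ = 1/√(1 - v²/c²):
1/γ² = 1/1.674² = 0.35685
v²/c² = 1 - 0.35685 = 0.64315
v/c = √(0.64315) = 0.8020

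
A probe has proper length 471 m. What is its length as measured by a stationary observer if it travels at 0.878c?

Proper length L₀ = 471 m
γ = 1/√(1 - 0.878²) = 2.0892
L = L₀/γ = 471/2.0892 = 225.4 m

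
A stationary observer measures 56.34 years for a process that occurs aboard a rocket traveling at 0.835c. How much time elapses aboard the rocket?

Dilated time Δt = 56.34 years
γ = 1/√(1 - 0.835²) = 1.8174
Δt₀ = Δt/γ = 56.34/1.8174 = 31.00 years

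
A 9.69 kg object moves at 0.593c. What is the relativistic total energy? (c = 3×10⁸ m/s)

γ = 1/√(1 - 0.593²) = 1.242
mc² = 9.69 × (3×10⁸)² = 8.721×10¹⁷ J
E = γmc² = 1.242 × 8.721×10¹⁷ = 1.083×10¹⁸ J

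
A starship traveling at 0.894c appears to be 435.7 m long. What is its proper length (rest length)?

Contracted length L = 435.7 m
γ = 1/√(1 - 0.894²) = 2.2318
L₀ = γL = 2.2318 × 435.7 = 972.4 m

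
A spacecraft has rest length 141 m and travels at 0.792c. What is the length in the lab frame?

Proper length L₀ = 141 m
γ = 1/√(1 - 0.792²) = 1.638
L = L₀/γ = 141/1.638 = 86.08 m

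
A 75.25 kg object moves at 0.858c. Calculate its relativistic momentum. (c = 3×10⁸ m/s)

γ = 1/√(1 - 0.858²) = 1.947
v = 0.858 × 3×10⁸ = 2.574×10⁸ m/s
p = γmv = 1.947 × 75.25 × 2.574×10⁸ = 3.771×10¹⁰ kg·m/s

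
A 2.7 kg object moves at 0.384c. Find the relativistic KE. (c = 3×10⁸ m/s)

γ = 1/√(1 - 0.384²) = 1.08303
γ - 1 = 0.08303
KE = (γ-1)mc² = 0.08303 × 2.7 × (3×10⁸)² = 2.018×10¹⁶ J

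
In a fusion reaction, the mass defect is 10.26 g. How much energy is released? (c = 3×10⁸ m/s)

Convert mass defect: Δm = 10.26 g = 0.01026 kg
E = Δm·c² = 0.01026 × (3×10⁸)²
= 0.01026 × 9×10¹⁶ = 9.234×10¹⁴ J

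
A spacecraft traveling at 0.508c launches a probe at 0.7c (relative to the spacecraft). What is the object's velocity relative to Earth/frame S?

u = (u' + v)/(1 + u'v/c²)
Numerator: 0.7 + 0.508 = 1.208
Denominator: 1 + 0.3556 = 1.3556
u = 1.208/1.3556 = 0.8911c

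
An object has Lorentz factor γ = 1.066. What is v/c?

From γ = 1/√(1 - v²/c²):
1/γ² = 1/1.066² = 0.8800
v²/c² = 1 - 0.8800 = 0.1200
v/c = √(0.1200) = 0.3464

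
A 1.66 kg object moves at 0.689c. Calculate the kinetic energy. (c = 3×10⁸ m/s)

γ = 1/√(1 - 0.689²) = 1.3798
γ - 1 = 0.3798
KE = (γ-1)mc² = 0.3798 × 1.66 × (3×10⁸)² = 5.674×10¹⁶ J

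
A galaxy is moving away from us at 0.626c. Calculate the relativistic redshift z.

β = 0.626
(1+β)/(1-β) = 1.626/0.374 = 4.348
√(4.348) = 2.085
z = 2.085 - 1 = 1.085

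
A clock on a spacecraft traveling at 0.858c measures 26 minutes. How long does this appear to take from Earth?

Proper time Δt₀ = 26 minutes
γ = 1/√(1 - 0.858²) = 1.947
Δt = γΔt₀ = 1.947 × 26 = 50.62 minutes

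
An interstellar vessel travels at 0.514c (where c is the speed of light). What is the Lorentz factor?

v/c = 0.514, so (v/c)² = 0.264196
1 - (v/c)² = 0.735804
γ = 1/√(0.735804) = 1.166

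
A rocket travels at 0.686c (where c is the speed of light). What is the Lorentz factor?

v/c = 0.686, so (v/c)² = 0.470596
1 - (v/c)² = 0.529404
γ = 1/√(0.529404) = 1.374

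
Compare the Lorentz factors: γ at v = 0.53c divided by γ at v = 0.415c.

γ₁ = 1/√(1 - 0.53²) = 1.179
γ₂ = 1/√(1 - 0.415²) = 1.099
γ₁/γ₂ = 1.179/1.099 = 1.073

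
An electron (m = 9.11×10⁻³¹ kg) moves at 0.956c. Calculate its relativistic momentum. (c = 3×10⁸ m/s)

γ = 1/√(1 - 0.956²) = 3.4087
v = 0.956 × 3×10⁸ = 2.868×10⁸ m/s
p = γmv = 3.4087 × 9.11×10⁻³¹ × 2.868×10⁸ = 8.906×10⁻²² kg·m/s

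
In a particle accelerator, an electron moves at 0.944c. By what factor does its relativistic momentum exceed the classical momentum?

p_rel = γmv, p_class = mv
Ratio = γ = 1/√(1 - 0.944²)
= 1/√(0.108864) = 3.031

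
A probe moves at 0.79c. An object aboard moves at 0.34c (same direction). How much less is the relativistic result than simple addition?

Classical: u' + v = 0.34 + 0.79 = 1.13c
Relativistic: u = (0.34 + 0.79)/(1 + 0.2686) = 1.13/1.2686 = 0.8907c
Difference: 1.13 - 0.8907 = 0.2393c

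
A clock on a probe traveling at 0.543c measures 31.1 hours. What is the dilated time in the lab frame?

Proper time Δt₀ = 31.1 hours
γ = 1/√(1 - 0.543²) = 1.191
Δt = γΔt₀ = 1.191 × 31.1 = 37.04 hours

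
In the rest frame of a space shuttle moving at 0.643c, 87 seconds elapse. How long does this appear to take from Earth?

Proper time Δt₀ = 87 seconds
γ = 1/√(1 - 0.643²) = 1.306
Δt = γΔt₀ = 1.306 × 87 = 113.6 seconds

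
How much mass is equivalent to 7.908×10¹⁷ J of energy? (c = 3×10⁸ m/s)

From E = mc², we get m = E/c²
c² = (3×10⁸)² = 9×10¹⁶ m²/s²
m = 7.908×10¹⁷ / 9×10¹⁶ = 8.787 kg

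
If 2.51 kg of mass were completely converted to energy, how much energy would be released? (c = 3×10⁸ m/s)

Using E = mc²:
c² = (3×10⁸)² = 9×10¹⁶ m²/s²
E = 2.51 × 9×10¹⁶ = 2.259×10¹⁷ J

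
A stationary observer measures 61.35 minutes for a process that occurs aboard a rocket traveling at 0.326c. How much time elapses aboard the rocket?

Dilated time Δt = 61.35 minutes
γ = 1/√(1 - 0.326²) = 1.0578
Δt₀ = Δt/γ = 61.35/1.0578 = 58.00 minutes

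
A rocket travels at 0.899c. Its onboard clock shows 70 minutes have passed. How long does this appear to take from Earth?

Proper time Δt₀ = 70 minutes
γ = 1/√(1 - 0.899²) = 2.283
Δt = γΔt₀ = 2.283 × 70 = 159.8 minutes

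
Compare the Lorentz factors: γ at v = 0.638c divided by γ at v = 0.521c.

γ₁ = 1/√(1 - 0.638²) = 1.299
γ₂ = 1/√(1 - 0.521²) = 1.172
γ₁/γ₂ = 1.299/1.172 = 1.108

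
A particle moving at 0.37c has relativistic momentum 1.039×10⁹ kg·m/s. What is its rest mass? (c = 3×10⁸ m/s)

γ = 1/√(1 - 0.37²) = 1.0764
v = 0.37 × 3×10⁸ = 1.110×10⁸ m/s
m = p/(γv) = 1.039×10⁹/(1.0764 × 1.110×10⁸) = 8.696 kg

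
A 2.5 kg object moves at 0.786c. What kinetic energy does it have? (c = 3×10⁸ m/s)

γ = 1/√(1 - 0.786²) = 1.6175
γ - 1 = 0.6175
KE = (γ-1)mc² = 0.6175 × 2.5 × (3×10⁸)² = 1.389×10¹⁷ J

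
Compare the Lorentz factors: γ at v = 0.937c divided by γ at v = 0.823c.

γ₁ = 1/√(1 - 0.937²) = 2.8626
γ₂ = 1/√(1 - 0.823²) = 1.7604
γ₁/γ₂ = 2.8626/1.7604 = 1.626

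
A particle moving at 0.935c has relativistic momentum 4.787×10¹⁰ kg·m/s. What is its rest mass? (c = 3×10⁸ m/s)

γ = 1/√(1 - 0.935²) = 2.820
v = 0.935 × 3×10⁸ = 2.805×10⁸ m/s
m = p/(γv) = 4.787×10¹⁰/(2.820 × 2.805×10⁸) = 60.52 kg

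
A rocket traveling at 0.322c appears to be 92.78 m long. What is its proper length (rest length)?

Contracted length L = 92.78 m
γ = 1/√(1 - 0.322²) = 1.0563
L₀ = γL = 1.0563 × 92.78 = 98.00 m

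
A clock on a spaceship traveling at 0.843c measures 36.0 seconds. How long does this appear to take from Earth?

Proper time Δt₀ = 36.0 seconds
γ = 1/√(1 - 0.843²) = 1.85903
Δt = γΔt₀ = 1.85903 × 36.0 = 66.93 seconds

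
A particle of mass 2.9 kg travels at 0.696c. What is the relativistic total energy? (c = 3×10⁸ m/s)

γ = 1/√(1 - 0.696²) = 1.3927
mc² = 2.9 × (3×10⁸)² = 2.610×10¹⁷ J
E = γmc² = 1.3927 × 2.610×10¹⁷ = 3.635×10¹⁷ J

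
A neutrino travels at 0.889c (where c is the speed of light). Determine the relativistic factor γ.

v/c = 0.889, so (v/c)² = 0.790321
1 - (v/c)² = 0.209679
γ = 1/√(0.209679) = 2.184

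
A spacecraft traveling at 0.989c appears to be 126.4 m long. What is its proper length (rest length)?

Contracted length L = 126.4 m
γ = 1/√(1 - 0.989²) = 6.7606
L₀ = γL = 6.7606 × 126.4 = 854.5 m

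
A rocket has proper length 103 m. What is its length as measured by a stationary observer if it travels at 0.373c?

Proper length L₀ = 103 m
γ = 1/√(1 - 0.373²) = 1.0778
L = L₀/γ = 103/1.0778 = 95.57 m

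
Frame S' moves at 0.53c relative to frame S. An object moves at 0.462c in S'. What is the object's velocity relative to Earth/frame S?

u = (u' + v)/(1 + u'v/c²)
Numerator: 0.462 + 0.53 = 0.992
Denominator: 1 + 0.24486 = 1.24486
u = 0.992/1.24486 = 0.7969c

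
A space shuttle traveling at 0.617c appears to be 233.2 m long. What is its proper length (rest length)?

Contracted length L = 233.2 m
γ = 1/√(1 - 0.617²) = 1.2707
L₀ = γL = 1.2707 × 233.2 = 296.3 m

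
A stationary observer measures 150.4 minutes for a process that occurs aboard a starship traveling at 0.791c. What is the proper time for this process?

Dilated time Δt = 150.4 minutes
γ = 1/√(1 - 0.791²) = 1.6345
Δt₀ = Δt/γ = 150.4/1.6345 = 92.02 minutes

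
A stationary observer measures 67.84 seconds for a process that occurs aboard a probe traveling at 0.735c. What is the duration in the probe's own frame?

Dilated time Δt = 67.84 seconds
γ = 1/√(1 - 0.735²) = 1.4748
Δt₀ = Δt/γ = 67.84/1.4748 = 46.00 seconds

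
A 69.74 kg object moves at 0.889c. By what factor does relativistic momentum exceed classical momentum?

p_rel = γmv, p_class = mv
Ratio = γ = 1/√(1 - 0.889²) = 2.184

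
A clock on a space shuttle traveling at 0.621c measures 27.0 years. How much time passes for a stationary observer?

Proper time Δt₀ = 27.0 years
γ = 1/√(1 - 0.621²) = 1.276
Δt = γΔt₀ = 1.276 × 27.0 = 34.45 years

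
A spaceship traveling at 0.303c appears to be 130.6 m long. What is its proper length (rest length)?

Contracted length L = 130.6 m
γ = 1/√(1 - 0.303²) = 1.049
L₀ = γL = 1.049 × 130.6 = 137.0 m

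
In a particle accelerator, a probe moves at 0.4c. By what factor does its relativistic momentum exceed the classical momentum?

p_rel = γmv, p_class = mv
Ratio = γ = 1/√(1 - 0.4²)
= 1/√(0.84) = 1.091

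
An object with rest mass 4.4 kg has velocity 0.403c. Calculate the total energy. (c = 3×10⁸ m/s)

γ = 1/√(1 - 0.403²) = 1.0927
mc² = 4.4 × (3×10⁸)² = 3.960×10¹⁷ J
E = γmc² = 1.0927 × 3.960×10¹⁷ = 4.327×10¹⁷ J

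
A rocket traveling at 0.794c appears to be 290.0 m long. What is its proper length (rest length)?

Contracted length L = 290.0 m
γ = 1/√(1 - 0.794²) = 1.64496
L₀ = γL = 1.64496 × 290.0 = 477.0 m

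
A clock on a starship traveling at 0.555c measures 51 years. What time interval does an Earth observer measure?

Proper time Δt₀ = 51 years
γ = 1/√(1 - 0.555²) = 1.2021
Δt = γΔt₀ = 1.2021 × 51 = 61.31 years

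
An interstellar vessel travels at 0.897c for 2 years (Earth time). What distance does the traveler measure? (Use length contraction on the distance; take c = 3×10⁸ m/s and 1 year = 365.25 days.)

Earth distance: d = v × t = 0.897c × 2 yr = 1.69843×10¹⁶ m
γ = 2.26229
d' = d/γ = 1.69843×10¹⁶/2.26229 = 7.508×10¹⁵ m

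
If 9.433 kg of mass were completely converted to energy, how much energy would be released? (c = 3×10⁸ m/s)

Using E = mc²:
c² = (3×10⁸)² = 9×10¹⁶ m²/s²
E = 9.433 × 9×10¹⁶ = 8.490×10¹⁷ J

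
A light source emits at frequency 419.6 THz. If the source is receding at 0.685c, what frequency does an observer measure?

β = v/c = 0.685
(1-β)/(1+β) = 0.315/1.685 = 0.18694
Doppler factor = √(0.18694) = 0.4324
f_obs = 419.6 × 0.4324 = 181.4 THz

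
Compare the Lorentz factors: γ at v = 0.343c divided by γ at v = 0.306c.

γ₁ = 1/√(1 - 0.343²) = 1.065
γ₂ = 1/√(1 - 0.306²) = 1.050
γ₁/γ₂ = 1.065/1.050 = 1.014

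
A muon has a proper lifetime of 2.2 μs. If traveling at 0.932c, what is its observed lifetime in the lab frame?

Proper lifetime τ₀ = 2.2 μs
γ = 1/√(1 - 0.932²) = 2.759
τ = γτ₀ = 2.759 × 2.2 μs = 6.070 μs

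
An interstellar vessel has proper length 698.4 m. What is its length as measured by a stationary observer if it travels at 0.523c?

Proper length L₀ = 698.4 m
γ = 1/√(1 - 0.523²) = 1.17325
L = L₀/γ = 698.4/1.17325 = 595.3 m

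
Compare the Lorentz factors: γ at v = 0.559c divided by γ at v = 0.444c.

γ₁ = 1/√(1 - 0.559²) = 1.206
γ₂ = 1/√(1 - 0.444²) = 1.116
γ₁/γ₂ = 1.206/1.116 = 1.081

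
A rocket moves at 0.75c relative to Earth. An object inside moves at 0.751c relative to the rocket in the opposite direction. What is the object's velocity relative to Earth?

Object's velocity in rocket frame is u' = -0.751c
u = (u' + v)/(1 + u'v/c²) = (v - 0.751)/(1 - 0.751·v/c²)
Numerator: 0.75 - 0.751 = -0.001
Denominator: 1 - 0.56325 = 0.43675
u = -0.001/0.43675 = -0.002290c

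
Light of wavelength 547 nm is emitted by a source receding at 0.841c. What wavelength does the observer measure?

β = 0.841
Wavelength Doppler factor = √(1.841/0.159) = √(11.58) = 3.403
λ_obs = 547 × 3.403 = 1861 nm (redshift)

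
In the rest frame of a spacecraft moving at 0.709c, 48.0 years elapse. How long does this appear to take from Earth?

Proper time Δt₀ = 48.0 years
γ = 1/√(1 - 0.709²) = 1.418
Δt = γΔt₀ = 1.418 × 48.0 = 68.06 years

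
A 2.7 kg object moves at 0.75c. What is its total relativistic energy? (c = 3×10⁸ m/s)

γ = 1/√(1 - 0.75²) = 1.512
mc² = 2.7 × (3×10⁸)² = 2.430×10¹⁷ J
E = γmc² = 1.512 × 2.430×10¹⁷ = 3.674×10¹⁷ J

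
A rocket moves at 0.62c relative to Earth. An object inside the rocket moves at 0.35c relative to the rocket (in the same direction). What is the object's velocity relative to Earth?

u = (u' + v)/(1 + u'v/c²)
Numerator: 0.35 + 0.62 = 0.97
Denominator: 1 + 0.217 = 1.217
u = 0.97/1.217 = 0.7970c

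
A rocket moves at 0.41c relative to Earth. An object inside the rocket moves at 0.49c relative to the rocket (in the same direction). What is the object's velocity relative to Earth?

u = (u' + v)/(1 + u'v/c²)
Numerator: 0.49 + 0.41 = 0.9
Denominator: 1 + 0.2009 = 1.2009
u = 0.9/1.2009 = 0.7494c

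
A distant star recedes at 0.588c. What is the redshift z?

β = 0.588
(1+β)/(1-β) = 1.588/0.412 = 3.8544
√(3.8544) = 1.9633
z = 1.9633 - 1 = 0.9633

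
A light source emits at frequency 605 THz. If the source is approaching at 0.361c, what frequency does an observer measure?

β = v/c = 0.361
(1+β)/(1-β) = 1.361/0.639 = 2.1299
Doppler factor = √(2.1299) = 1.4594
f_obs = 605 × 1.4594 = 882.9 THz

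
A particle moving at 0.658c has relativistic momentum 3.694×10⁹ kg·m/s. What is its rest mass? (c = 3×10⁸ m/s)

γ = 1/√(1 - 0.658²) = 1.328
v = 0.658 × 3×10⁸ = 1.974×10⁸ m/s
m = p/(γv) = 3.694×10⁹/(1.328 × 1.974×10⁸) = 14.09 kg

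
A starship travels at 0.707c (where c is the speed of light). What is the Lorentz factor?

v/c = 0.707, so (v/c)² = 0.499849
1 - (v/c)² = 0.500151
γ = 1/√(0.500151) = 1.414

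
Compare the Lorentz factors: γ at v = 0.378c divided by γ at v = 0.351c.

γ₁ = 1/√(1 - 0.378²) = 1.080
γ₂ = 1/√(1 - 0.351²) = 1.068
γ₁/γ₂ = 1.080/1.068 = 1.011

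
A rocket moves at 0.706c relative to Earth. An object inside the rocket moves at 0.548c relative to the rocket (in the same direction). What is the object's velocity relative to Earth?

u = (u' + v)/(1 + u'v/c²)
Numerator: 0.548 + 0.706 = 1.254
Denominator: 1 + 0.386888 = 1.386888
u = 1.254/1.386888 = 0.9042c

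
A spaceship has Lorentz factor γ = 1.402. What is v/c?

From γ = 1/√(1 - v²/c²):
1/γ² = 1/1.402² = 0.5087
v²/c² = 1 - 0.5087 = 0.4913
v/c = √(0.4913) = 0.7009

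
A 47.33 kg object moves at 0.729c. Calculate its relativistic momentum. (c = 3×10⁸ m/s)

γ = 1/√(1 - 0.729²) = 1.461
v = 0.729 × 3×10⁸ = 2.187×10⁸ m/s
p = γmv = 1.461 × 47.33 × 2.187×10⁸ = 1.512×10¹⁰ kg·m/s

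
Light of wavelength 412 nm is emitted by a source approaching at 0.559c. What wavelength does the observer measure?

β = 0.559
Wavelength Doppler factor = √(0.441/1.559) = √(0.2829) = 0.5319
λ_obs = 412 × 0.5319 = 219.1 nm (blueshift)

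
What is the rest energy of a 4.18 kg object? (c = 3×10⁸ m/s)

c² = (3×10⁸)² = 9.000×10¹⁶ m²/s²
E₀ = mc² = 4.18 × 9.000×10¹⁶ = 3.762×10¹⁷ J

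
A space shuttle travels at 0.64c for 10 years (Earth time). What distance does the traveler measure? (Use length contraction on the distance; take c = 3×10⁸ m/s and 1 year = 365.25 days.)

Earth distance: d = v × t = 0.64c × 10 yr = 6.0591×10¹⁶ m
γ = 1.3014
d' = d/γ = 6.0591×10¹⁶/1.3014 = 4.656×10¹⁶ m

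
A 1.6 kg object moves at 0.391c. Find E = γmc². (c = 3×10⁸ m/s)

γ = 1/√(1 - 0.391²) = 1.0865
mc² = 1.6 × (3×10⁸)² = 1.440×10¹⁷ J
E = γmc² = 1.0865 × 1.440×10¹⁷ = 1.565×10¹⁷ J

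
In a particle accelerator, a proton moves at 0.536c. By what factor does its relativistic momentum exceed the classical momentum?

p_rel = γmv, p_class = mv
Ratio = γ = 1/√(1 - 0.536²)
= 1/√(0.712704) = 1.185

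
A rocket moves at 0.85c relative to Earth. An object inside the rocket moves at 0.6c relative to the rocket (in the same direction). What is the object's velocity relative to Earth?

u = (u' + v)/(1 + u'v/c²)
Numerator: 0.6 + 0.85 = 1.45
Denominator: 1 + 0.51 = 1.51
u = 1.45/1.51 = 0.9603c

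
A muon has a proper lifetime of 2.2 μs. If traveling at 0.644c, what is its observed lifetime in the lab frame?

Proper lifetime τ₀ = 2.2 μs
γ = 1/√(1 - 0.644²) = 1.3071
τ = γτ₀ = 1.3071 × 2.2 μs = 2.876 μs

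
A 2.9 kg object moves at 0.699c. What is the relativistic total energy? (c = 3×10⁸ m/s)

γ = 1/√(1 - 0.699²) = 1.3984
mc² = 2.9 × (3×10⁸)² = 2.610×10¹⁷ J
E = γmc² = 1.3984 × 2.610×10¹⁷ = 3.650×10¹⁷ J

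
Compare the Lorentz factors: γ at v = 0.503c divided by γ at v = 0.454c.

γ₁ = 1/√(1 - 0.503²) = 1.157
γ₂ = 1/√(1 - 0.454²) = 1.122
γ₁/γ₂ = 1.157/1.122 = 1.031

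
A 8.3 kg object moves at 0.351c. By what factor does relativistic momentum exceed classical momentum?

p_rel = γmv, p_class = mv
Ratio = γ = 1/√(1 - 0.351²) = 1.068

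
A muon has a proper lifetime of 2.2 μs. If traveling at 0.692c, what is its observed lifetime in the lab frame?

Proper lifetime τ₀ = 2.2 μs
γ = 1/√(1 - 0.692²) = 1.38524
τ = γτ₀ = 1.38524 × 2.2 μs = 3.048 μs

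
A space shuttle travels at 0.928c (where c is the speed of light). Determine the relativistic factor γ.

v/c = 0.928, so (v/c)² = 0.861184
1 - (v/c)² = 0.138816
γ = 1/√(0.138816) = 2.684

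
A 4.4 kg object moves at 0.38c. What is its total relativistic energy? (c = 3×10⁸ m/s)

γ = 1/√(1 - 0.38²) = 1.081
mc² = 4.4 × (3×10⁸)² = 3.960×10¹⁷ J
E = γmc² = 1.081 × 3.960×10¹⁷ = 4.281×10¹⁷ J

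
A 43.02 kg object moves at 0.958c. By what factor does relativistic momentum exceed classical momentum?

p_rel = γmv, p_class = mv
Ratio = γ = 1/√(1 - 0.958²) = 3.487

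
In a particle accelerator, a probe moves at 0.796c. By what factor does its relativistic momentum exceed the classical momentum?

p_rel = γmv, p_class = mv
Ratio = γ = 1/√(1 - 0.796²)
= 1/√(0.366384) = 1.652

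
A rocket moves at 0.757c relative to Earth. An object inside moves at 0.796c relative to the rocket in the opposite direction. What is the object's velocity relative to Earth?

Object's velocity in rocket frame is u' = -0.796c
u = (u' + v)/(1 + u'v/c²) = (v - 0.796)/(1 - 0.796·v/c²)
Numerator: 0.757 - 0.796 = -0.039
Denominator: 1 - 0.602572 = 0.397428
u = -0.039/0.397428 = -0.09813c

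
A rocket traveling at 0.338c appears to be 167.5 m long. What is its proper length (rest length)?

Contracted length L = 167.5 m
γ = 1/√(1 - 0.338²) = 1.0625
L₀ = γL = 1.0625 × 167.5 = 178.0 m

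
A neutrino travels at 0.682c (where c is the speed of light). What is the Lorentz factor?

v/c = 0.682, so (v/c)² = 0.465124
1 - (v/c)² = 0.534876
γ = 1/√(0.534876) = 1.367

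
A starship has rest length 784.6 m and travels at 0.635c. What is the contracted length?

Proper length L₀ = 784.6 m
γ = 1/√(1 - 0.635²) = 1.2945
L = L₀/γ = 784.6/1.2945 = 606.1 m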